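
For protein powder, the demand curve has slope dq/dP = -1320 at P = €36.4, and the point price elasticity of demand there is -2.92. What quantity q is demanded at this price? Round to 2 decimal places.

16454.79

Ed = (dq/dP)·(P/q) ⇒ q = (dq/dP)·P/Ed = (-1320)·36.4/(-2.92) = 16454.7945…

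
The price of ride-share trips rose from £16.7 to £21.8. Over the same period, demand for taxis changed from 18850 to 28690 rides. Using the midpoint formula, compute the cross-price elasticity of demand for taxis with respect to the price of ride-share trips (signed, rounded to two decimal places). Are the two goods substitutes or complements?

1.56; substitutes

%ΔQ_{taxis} = (28690 − 18850)/avg = 9840/23770 = 0.413967…
%ΔP_{ride-share trips} = (21.8 − 16.7)/avg = 5.1/19.25 = 0.264935…
E_cross = (9840/23770) / (5.1/19.25) = 1.5625…
E_cross > 0 ⇒ the goods are substitutes.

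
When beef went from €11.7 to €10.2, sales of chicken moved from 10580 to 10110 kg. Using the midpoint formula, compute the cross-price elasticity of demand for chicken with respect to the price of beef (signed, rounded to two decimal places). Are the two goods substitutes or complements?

0.33; substitutes

%ΔQ_{chicken} = (10110 − 10580)/avg = -470/10345 = -0.045432…
%ΔP_{beef} = (10.2 − 11.7)/avg = -1.5/10.95 = -0.136986…
E_cross = (-470/10345) / (-1.5/10.95) = 0.3316…
E_cross > 0 ⇒ the goods are substitutes.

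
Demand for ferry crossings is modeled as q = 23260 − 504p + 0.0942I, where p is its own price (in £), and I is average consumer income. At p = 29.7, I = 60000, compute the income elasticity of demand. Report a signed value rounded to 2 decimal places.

0.41

At the given values, q = 23260 − 504(29.7) + 0.0942(60000) = 13943.2.
∂q/∂I = 0.0942.
E = (0.0942) × (60000/13943.2) = 0.4053…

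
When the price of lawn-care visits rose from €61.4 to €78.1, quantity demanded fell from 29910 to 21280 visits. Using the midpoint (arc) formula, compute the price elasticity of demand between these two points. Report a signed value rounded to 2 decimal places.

-1.41

%ΔQ = (21280 − 29910) / [(29910 + 21280)/2] = -8630/25595 = -0.337175…
%ΔP = (78.1 − 61.4) / [(61.4 + 78.1)/2] = 16.7/69.75 = 0.239426…
Arc Ed = %ΔQ / %ΔP = (-8630/25595) / (16.7/69.75) = -1.4082…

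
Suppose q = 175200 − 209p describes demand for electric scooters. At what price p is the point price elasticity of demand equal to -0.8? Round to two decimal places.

Ed = −209p/(175200 − 209p). Set this equal to -0.8:
209p = 0.8·(175200 − 209p) ⇒ 209p(1 + 0.8) = 0.8·175200
p = 0.8·175200 / (209·1.8) = 372.5677…

372.57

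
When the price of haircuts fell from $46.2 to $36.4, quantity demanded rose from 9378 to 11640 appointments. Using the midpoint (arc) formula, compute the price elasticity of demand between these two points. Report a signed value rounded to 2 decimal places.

-0.91

%ΔQ = (11640 − 9378) / [(9378 + 11640)/2] = 2262/10509 = 0.215244…
%ΔP = (36.4 − 46.2) / [(46.2 + 36.4)/2] = -9.8/41.3 = -0.237288…
Arc Ed = %ΔQ / %ΔP = (2262/10509) / (-9.8/41.3) = -0.9071…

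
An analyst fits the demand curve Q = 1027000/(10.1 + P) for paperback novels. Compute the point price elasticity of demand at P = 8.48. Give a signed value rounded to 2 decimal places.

-0.46

dQ/dP = −1027000/(10.1 + P)² = -2974.95. At P = 8.48, Q = 55274.5.
Ed = (dQ/dP)·(P/Q) = (-2974.95) × (8.48/55274.5) = -0.4564…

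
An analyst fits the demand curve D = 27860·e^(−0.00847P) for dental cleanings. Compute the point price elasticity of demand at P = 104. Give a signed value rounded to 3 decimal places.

-0.881

dD/dP = −0.00847·D = -97.792. At P = 104, D = 11545.7.
Ed = (dD/dP)·(P/D) = (-97.792) × (104/11545.7) = -0.88088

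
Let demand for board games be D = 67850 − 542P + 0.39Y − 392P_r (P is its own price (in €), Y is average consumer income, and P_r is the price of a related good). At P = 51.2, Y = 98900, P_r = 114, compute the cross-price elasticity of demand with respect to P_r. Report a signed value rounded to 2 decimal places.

-1.32

At the given values, D = 67850 − 542(51.2) + 0.39(98900) − 392(114) = 33982.6.
∂D/∂P_r = -392.
E = (-392) × (114/33982.6) = -1.3150…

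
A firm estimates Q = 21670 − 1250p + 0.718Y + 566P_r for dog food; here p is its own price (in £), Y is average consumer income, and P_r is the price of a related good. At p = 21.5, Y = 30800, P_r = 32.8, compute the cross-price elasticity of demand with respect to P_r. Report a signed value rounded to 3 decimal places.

At the given values, Q = 21670 − 1250(21.5) + 0.718(30800) + 566(32.8) = 35474.2.
∂Q/∂P_r = 566.
E = (566) × (32.8/35474.2) = 0.52333…

0.523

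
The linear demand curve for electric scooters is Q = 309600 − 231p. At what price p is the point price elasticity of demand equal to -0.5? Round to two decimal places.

446.75

Ed = −231p/(309600 − 231p). Set this equal to -0.5:
231p = 0.5·(309600 − 231p) ⇒ 231p(1 + 0.5) = 0.5·309600
p = 0.5·309600 / (231·1.5) = 446.7532…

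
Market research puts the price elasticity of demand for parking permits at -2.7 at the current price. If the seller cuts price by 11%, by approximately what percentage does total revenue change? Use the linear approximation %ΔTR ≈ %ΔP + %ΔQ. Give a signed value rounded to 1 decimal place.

%ΔQ ≈ Ed × %ΔP = (-2.7) × (-11%) = +29.7000%
%ΔTR ≈ %ΔP + %ΔQ = (-11%) + (+29.7000%) = +18.7000%

+18.7%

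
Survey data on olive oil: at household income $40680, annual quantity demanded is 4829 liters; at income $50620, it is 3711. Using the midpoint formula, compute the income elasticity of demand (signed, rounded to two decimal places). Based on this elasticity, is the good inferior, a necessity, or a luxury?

-1.20; inferior

%ΔQ = (3711 − 4829)/[( 4829 + 3711)/2] = -1118/4270 = -0.261826…
%ΔIncome = (50620 − 40680)/[( 40680 + 50620)/2] = 9940/45650 = 0.217743…
E_income = (-1118/4270) / (9940/45650) = -1.2024…
E_income < 0 ⇒ inferior good.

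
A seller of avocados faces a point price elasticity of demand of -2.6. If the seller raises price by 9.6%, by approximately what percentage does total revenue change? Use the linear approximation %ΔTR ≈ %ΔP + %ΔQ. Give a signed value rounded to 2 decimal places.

%ΔQ ≈ Ed × %ΔP = (-2.6) × (+9.6%) = -24.9600%
%ΔTR ≈ %ΔP + %ΔQ = (+9.6%) + (-24.9600%) = -15.3600%

-15.36%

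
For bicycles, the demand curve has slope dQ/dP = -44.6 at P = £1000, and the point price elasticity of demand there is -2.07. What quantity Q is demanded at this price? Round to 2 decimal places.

Ed = (dQ/dP)·(P/Q) ⇒ Q = (dQ/dP)·P/Ed = (-44.6)·1000/(-2.07) = 21545.8937…

21545.89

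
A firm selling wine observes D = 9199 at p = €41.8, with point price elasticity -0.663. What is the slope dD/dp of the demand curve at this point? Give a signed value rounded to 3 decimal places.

Ed = (dD/dp)·(p/D) ⇒ dD/dp = Ed·D/p = (-0.663)·9199/41.8 = -145.90758…

-145.908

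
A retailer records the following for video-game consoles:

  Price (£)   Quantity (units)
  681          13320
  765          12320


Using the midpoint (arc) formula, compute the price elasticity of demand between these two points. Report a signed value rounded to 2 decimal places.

%ΔQ = (12320 − 13320) / [(13320 + 12320)/2] = -1000/12820 = -0.078003…
%ΔP = (765 − 681) / [(681 + 765)/2] = 84/723 = 0.116182…
Arc Ed = %ΔQ / %ΔP = (-1000/12820) / (84/723) = -0.6713…

-0.67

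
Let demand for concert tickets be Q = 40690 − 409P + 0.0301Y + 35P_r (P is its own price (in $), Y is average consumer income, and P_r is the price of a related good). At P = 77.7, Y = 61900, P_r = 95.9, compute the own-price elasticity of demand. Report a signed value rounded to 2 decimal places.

At the given values, Q = 40690 − 409(77.7) + 0.0301(61900) + 35(95.9) = 14130.39.
∂Q/∂P = −409.
E = (-409) × (77.7/14130.39) = -2.2490…

-2.25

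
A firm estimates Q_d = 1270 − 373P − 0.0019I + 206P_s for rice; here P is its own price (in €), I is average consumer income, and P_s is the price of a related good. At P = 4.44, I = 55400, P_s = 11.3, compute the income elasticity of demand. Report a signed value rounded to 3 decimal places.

At the given values, Q_d = 1270 − 373(4.44) − 0.0019(55400) + 206(11.3) = 1836.42.
∂Q_d/∂I = -0.0019.
E = (-0.0019) × (55400/1836.42) = -0.05731…

-0.057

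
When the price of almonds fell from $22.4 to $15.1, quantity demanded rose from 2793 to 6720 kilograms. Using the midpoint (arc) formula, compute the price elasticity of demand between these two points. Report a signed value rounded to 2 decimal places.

-2.12

%ΔQ = (6720 − 2793) / [(2793 + 6720)/2] = 3927/4756.5 = 0.825607…
%ΔP = (15.1 − 22.4) / [(22.4 + 15.1)/2] = -7.3/18.75 = -0.389333…
Arc Ed = %ΔQ / %ΔP = (3927/4756.5) / (-7.3/18.75) = -2.1205…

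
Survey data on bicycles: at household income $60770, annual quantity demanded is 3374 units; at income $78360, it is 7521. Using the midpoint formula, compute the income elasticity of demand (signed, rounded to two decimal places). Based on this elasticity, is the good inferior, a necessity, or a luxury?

%ΔQ = (7521 − 3374)/[( 3374 + 7521)/2] = 4147/5447.5 = 0.761266…
%ΔIncome = (78360 − 60770)/[( 60770 + 78360)/2] = 17590/69565 = 0.252857…
E_income = (4147/5447.5) / (17590/69565) = 3.0106…
E_income > 1 ⇒ normal good, luxury.

3.01; luxury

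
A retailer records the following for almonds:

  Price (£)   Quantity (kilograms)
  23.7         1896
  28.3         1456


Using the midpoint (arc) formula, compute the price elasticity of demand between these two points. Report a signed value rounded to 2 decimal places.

-1.48

%ΔQ = (1456 − 1896) / [(1896 + 1456)/2] = -440/1676 = -0.262529…
%ΔP = (28.3 − 23.7) / [(23.7 + 28.3)/2] = 4.6/26 = 0.176923…
Arc Ed = %ΔQ / %ΔP = (-440/1676) / (4.6/26) = -1.4838…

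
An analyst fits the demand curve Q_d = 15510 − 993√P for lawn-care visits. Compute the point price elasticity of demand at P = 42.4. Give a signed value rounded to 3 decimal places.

-0.357

dQ_d/dP = −993/(2√P) = -76.2494. At P = 42.4, Q_d = 9044.05.
Ed = (dQ_d/dP)·(P/Q_d) = (-76.2494) × (42.4/9044.05) = -0.35746…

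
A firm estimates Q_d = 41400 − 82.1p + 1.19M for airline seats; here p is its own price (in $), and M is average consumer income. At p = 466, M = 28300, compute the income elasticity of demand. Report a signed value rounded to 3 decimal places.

0.915

At the given values, Q_d = 41400 − 82.1(466) + 1.19(28300) = 36818.4.
∂Q_d/∂M = 1.19.
E = (1.19) × (28300/36818.4) = 0.91467…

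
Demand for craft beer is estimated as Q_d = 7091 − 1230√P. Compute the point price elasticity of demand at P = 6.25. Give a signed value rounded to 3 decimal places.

-0.383

dQ_d/dP = −1230/(2√P) = -246. At P = 6.25, Q_d = 4016.
Ed = (dQ_d/dP)·(P/Q_d) = (-246) × (6.25/4016) = -0.38284…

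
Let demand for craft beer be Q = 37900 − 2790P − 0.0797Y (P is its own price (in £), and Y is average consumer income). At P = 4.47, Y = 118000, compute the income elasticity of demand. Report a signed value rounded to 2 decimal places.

At the given values, Q = 37900 − 2790(4.47) − 0.0797(118000) = 16024.1.
∂Q/∂Y = -0.0797.
E = (-0.0797) × (118000/16024.1) = -0.5869…

-0.59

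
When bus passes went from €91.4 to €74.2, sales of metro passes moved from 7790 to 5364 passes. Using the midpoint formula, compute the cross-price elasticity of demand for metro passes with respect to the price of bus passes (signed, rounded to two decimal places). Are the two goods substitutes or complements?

%ΔQ_{metro passes} = (5364 − 7790)/avg = -2426/6577 = -0.368861…
%ΔP_{bus passes} = (74.2 − 91.4)/avg = -17.2/82.8 = -0.207729…
E_cross = (-2426/6577) / (-17.2/82.8) = 1.7756…
E_cross > 0 ⇒ the goods are substitutes.

1.78; substitutes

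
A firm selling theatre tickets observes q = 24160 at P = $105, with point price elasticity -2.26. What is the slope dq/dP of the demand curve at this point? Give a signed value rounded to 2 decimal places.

-520.02

Ed = (dq/dP)·(P/q) ⇒ dq/dP = Ed·q/P = (-2.26)·24160/105 = -520.0152…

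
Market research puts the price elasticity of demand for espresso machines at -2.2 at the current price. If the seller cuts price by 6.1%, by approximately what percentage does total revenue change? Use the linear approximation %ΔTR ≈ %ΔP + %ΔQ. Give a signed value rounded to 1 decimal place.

+7.3%

%ΔQ ≈ Ed × %ΔP = (-2.2) × (-6.1%) = +13.4200%
%ΔTR ≈ %ΔP + %ΔQ = (-6.1%) + (+13.4200%) = +7.3200%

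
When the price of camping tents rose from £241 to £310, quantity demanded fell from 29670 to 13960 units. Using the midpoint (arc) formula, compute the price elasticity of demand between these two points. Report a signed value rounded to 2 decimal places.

%ΔQ = (13960 − 29670) / [(29670 + 13960)/2] = -15710/21815 = -0.720146…
%ΔP = (310 − 241) / [(241 + 310)/2] = 69/275.5 = 0.250453…
Arc Ed = %ΔQ / %ΔP = (-15710/21815) / (69/275.5) = -2.8753…

-2.88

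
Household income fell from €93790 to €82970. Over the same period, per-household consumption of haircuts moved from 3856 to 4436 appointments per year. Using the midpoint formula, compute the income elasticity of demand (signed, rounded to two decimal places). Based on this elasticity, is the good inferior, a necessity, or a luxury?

-1.14; inferior

%ΔQ = (4436 − 3856)/[( 3856 + 4436)/2] = 580/4146 = 0.139893…
%ΔIncome = (82970 − 93790)/[( 93790 + 82970)/2] = -10820/88380 = -0.122425…
E_income = (580/4146) / (-10820/88380) = -1.1426…
E_income < 0 ⇒ inferior good.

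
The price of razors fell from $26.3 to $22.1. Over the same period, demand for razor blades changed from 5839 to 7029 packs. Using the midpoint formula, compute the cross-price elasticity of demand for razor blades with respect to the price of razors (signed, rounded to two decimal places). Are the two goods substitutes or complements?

-1.07; complements

%ΔQ_{razor blades} = (7029 − 5839)/avg = 1190/6434 = 0.184954…
%ΔP_{razors} = (22.1 − 26.3)/avg = -4.2/24.2 = -0.173553…
E_cross = (1190/6434) / (-4.2/24.2) = -1.0656…
E_cross < 0 ⇒ the goods are complements.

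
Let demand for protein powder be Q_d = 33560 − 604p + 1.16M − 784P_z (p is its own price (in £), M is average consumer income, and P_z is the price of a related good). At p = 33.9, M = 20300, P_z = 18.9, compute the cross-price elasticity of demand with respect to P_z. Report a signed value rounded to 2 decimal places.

-0.68

At the given values, Q_d = 33560 − 604(33.9) + 1.16(20300) − 784(18.9) = 21814.8.
∂Q_d/∂P_z = -784.
E = (-784) × (18.9/21814.8) = -0.6792…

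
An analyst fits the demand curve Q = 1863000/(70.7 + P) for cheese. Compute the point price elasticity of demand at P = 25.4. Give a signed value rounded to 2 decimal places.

dQ/dP = −1863000/(70.7 + P)² = -201.728. At P = 25.4, Q = 19386.1.
Ed = (dQ/dP)·(P/Q) = (-201.728) × (25.4/19386.1) = -0.2643…

-0.26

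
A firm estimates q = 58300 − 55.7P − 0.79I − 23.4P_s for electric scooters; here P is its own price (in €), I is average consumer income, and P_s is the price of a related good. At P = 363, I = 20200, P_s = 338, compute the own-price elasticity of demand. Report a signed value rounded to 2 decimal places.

-1.42

At the given values, q = 58300 − 55.7(363) − 0.79(20200) − 23.4(338) = 14213.7.
∂q/∂P = −55.7.
E = (-55.7) × (363/14213.7) = -1.4225…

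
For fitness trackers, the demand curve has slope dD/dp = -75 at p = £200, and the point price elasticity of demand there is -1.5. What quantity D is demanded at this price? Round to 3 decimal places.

10000.000

Ed = (dD/dp)·(p/D) ⇒ D = (dD/dp)·p/Ed = (-75)·200/(-1.5) = 10000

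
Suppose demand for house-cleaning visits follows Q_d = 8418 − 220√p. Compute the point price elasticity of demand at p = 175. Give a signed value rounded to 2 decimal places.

dQ_d/dp = −220/(2√p) = -8.31522. At p = 175, Q_d = 5507.67.
Ed = (dQ_d/dp)·(p/Q_d) = (-8.31522) × (175/5507.67) = -0.2642…

-0.26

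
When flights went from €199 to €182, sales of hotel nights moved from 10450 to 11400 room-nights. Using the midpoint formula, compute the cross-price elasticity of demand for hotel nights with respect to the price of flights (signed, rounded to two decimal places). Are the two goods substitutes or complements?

-0.97; complements

%ΔQ_{hotel nights} = (11400 − 10450)/avg = 950/10925 = 0.086956…
%ΔP_{flights} = (182 − 199)/avg = -17/190.5 = -0.089238…
E_cross = (950/10925) / (-17/190.5) = -0.9744…
E_cross < 0 ⇒ the goods are complements.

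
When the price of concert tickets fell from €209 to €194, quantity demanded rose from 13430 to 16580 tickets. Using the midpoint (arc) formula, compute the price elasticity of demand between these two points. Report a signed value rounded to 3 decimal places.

-2.820

%ΔQ = (16580 − 13430) / [(13430 + 16580)/2] = 3150/15005 = 0.209930…
%ΔP = (194 − 209) / [(209 + 194)/2] = -15/201.5 = -0.074441…
Arc Ed = %ΔQ / %ΔP = (3150/15005) / (-15/201.5) = -2.82005…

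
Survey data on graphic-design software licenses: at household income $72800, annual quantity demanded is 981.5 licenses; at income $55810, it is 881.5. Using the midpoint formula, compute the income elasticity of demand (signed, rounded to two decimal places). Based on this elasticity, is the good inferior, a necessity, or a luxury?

0.41; necessity

%ΔQ = (881.5 − 981.5)/[( 981.5 + 881.5)/2] = -100/931.5 = -0.107353…
%ΔIncome = (55810 − 72800)/[( 72800 + 55810)/2] = -16990/64305 = -0.264209…
E_income = (-100/931.5) / (-16990/64305) = 0.4063…
0 < E_income < 1 ⇒ normal good, necessity.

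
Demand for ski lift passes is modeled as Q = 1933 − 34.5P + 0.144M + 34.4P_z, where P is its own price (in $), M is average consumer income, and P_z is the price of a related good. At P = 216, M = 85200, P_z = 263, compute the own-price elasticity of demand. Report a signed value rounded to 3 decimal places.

-0.472

At the given values, Q = 1933 − 34.5(216) + 0.144(85200) + 34.4(263) = 15797.
∂Q/∂P = −34.5.
E = (-34.5) × (216/15797) = -0.47173…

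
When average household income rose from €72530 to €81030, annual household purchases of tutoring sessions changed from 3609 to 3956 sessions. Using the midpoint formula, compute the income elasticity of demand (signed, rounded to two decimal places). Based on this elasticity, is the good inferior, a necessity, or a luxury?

0.83; necessity

%ΔQ = (3956 − 3609)/[( 3609 + 3956)/2] = 347/3782.5 = 0.091738…
%ΔIncome = (81030 − 72530)/[( 72530 + 81030)/2] = 8500/76780 = 0.110705…
E_income = (347/3782.5) / (8500/76780) = 0.8286…
0 < E_income < 1 ⇒ normal good, necessity.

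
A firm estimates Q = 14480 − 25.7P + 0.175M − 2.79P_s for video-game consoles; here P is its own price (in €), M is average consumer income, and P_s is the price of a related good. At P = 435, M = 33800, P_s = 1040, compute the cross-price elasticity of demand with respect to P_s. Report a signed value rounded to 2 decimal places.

At the given values, Q = 14480 − 25.7(435) + 0.175(33800) − 2.79(1040) = 6313.9.
∂Q/∂P_s = -2.79.
E = (-2.79) × (1040/6313.9) = -0.4595…

-0.46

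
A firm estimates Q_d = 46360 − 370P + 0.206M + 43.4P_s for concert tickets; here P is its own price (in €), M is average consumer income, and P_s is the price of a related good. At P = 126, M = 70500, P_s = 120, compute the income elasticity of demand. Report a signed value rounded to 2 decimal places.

At the given values, Q_d = 46360 − 370(126) + 0.206(70500) + 43.4(120) = 19471.
∂Q_d/∂M = 0.206.
E = (0.206) × (70500/19471) = 0.7458…

0.75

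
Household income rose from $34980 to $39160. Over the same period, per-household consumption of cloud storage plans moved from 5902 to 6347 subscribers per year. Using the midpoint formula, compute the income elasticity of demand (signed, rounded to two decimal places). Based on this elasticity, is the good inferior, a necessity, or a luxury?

0.64; necessity

%ΔQ = (6347 − 5902)/[( 5902 + 6347)/2] = 445/6124.5 = 0.072658…
%ΔIncome = (39160 − 34980)/[( 34980 + 39160)/2] = 4180/37070 = 0.112759…
E_income = (445/6124.5) / (4180/37070) = 0.6443…
0 < E_income < 1 ⇒ normal good, necessity.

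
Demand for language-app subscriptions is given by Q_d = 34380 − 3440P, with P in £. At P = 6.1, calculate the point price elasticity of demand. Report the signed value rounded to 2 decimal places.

-1.57

dQ_d/dP = −3440. At P = 6.1, Q_d = 34380 − 3440(6.1) = 13396.
Ed = (dQ_d/dP)·(P/Q_d) = −3440 × (6.1/13396) = -1.5664…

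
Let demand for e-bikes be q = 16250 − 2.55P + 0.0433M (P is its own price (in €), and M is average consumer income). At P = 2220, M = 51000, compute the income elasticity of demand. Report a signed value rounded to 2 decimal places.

0.17

At the given values, q = 16250 − 2.55(2220) + 0.0433(51000) = 12797.3.
∂q/∂M = 0.0433.
E = (0.0433) × (51000/12797.3) = 0.1725…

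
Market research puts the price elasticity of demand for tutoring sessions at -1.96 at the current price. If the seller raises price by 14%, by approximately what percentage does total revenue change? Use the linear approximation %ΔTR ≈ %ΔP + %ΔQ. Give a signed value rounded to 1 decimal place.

%ΔQ ≈ Ed × %ΔP = (-1.96) × (+14%) = -27.4400%
%ΔTR ≈ %ΔP + %ΔQ = (+14%) + (-27.4400%) = -13.4400%

-13.4%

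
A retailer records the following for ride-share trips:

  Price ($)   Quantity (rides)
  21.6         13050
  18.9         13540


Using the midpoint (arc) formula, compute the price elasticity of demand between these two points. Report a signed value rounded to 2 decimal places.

%ΔQ = (13540 − 13050) / [(13050 + 13540)/2] = 490/13295 = 0.036855…
%ΔP = (18.9 − 21.6) / [(21.6 + 18.9)/2] = -2.7/20.25 = -0.133333…
Arc Ed = %ΔQ / %ΔP = (490/13295) / (-2.7/20.25) = -0.2764…

-0.28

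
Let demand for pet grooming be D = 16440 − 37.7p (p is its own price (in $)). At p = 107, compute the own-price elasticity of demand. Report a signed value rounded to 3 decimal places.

-0.325

At the given values, D = 16440 − 37.7(107) = 12406.1.
∂D/∂p = −37.7.
E = (-37.7) × (107/12406.1) = -0.32515…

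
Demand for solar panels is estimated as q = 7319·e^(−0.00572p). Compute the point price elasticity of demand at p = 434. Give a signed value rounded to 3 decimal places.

dq/dp = −0.00572·q = -3.4972. At p = 434, q = 611.399.
Ed = (dq/dp)·(p/q) = (-3.4972) × (434/611.399) = -2.48248

-2.482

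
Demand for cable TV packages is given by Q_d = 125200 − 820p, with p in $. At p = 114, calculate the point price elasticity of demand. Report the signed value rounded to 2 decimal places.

-2.95

dQ_d/dp = −820. At p = 114, Q_d = 125200 − 820(114) = 31720.
Ed = (dQ_d/dp)·(p/Q_d) = −820 × (114/31720) = -2.9470…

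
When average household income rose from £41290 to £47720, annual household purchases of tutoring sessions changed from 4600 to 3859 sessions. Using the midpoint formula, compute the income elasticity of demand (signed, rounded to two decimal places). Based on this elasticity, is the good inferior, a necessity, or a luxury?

%ΔQ = (3859 − 4600)/[( 4600 + 3859)/2] = -741/4229.5 = -0.175198…
%ΔIncome = (47720 − 41290)/[( 41290 + 47720)/2] = 6430/44505 = 0.144478…
E_income = (-741/4229.5) / (6430/44505) = -1.2126…
E_income < 0 ⇒ inferior good.

-1.21; inferior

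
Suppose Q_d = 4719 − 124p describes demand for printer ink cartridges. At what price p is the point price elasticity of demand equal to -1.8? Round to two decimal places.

24.46

Ed = −124p/(4719 − 124p). Set this equal to -1.8:
124p = 1.8·(4719 − 124p) ⇒ 124p(1 + 1.8) = 1.8·4719
p = 1.8·4719 / (124·2.8) = 24.4648…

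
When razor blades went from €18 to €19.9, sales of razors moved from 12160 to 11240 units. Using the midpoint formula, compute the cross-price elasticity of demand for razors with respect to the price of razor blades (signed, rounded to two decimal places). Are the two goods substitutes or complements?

%ΔQ_{razors} = (11240 − 12160)/avg = -920/11700 = -0.078632…
%ΔP_{razor blades} = (19.9 − 18)/avg = 1.9/18.95 = 0.100263…
E_cross = (-920/11700) / (1.9/18.95) = -0.7842…
E_cross < 0 ⇒ the goods are complements.

-0.78; complements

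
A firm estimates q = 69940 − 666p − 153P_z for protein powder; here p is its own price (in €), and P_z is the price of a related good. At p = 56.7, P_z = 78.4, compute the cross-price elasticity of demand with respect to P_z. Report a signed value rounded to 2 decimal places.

At the given values, q = 69940 − 666(56.7) − 153(78.4) = 20182.6.
∂q/∂P_z = -153.
E = (-153) × (78.4/20182.6) = -0.5943…

-0.59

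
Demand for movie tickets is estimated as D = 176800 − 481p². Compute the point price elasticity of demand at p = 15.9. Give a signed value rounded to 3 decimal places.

-4.406

dD/dp = −2·481·p = -15295.8. At p = 15.9, D = 55198.39.
Ed = (dD/dp)·(p/D) = (-15295.8) × (15.9/55198.39) = -4.40598…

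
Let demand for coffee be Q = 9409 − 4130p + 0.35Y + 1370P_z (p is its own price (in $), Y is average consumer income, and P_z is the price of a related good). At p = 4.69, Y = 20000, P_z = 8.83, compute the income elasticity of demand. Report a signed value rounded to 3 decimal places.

0.766

At the given values, Q = 9409 − 4130(4.69) + 0.35(20000) + 1370(8.83) = 9136.4.
∂Q/∂Y = 0.35.
E = (0.35) × (20000/9136.4) = 0.76616…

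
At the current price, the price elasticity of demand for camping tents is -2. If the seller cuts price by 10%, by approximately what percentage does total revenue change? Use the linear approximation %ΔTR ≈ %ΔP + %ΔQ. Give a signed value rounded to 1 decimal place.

+10.0%

%ΔQ ≈ Ed × %ΔP = (-2) × (-10%) = +20.0000%
%ΔTR ≈ %ΔP + %ΔQ = (-10%) + (+20.0000%) = +10.0000%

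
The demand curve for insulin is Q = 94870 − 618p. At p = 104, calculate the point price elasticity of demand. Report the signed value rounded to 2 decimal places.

dQ/dp = −618. At p = 104, Q = 94870 − 618(104) = 30598.
Ed = (dQ/dp)·(p/Q) = −618 × (104/30598) = -2.1005…

-2.10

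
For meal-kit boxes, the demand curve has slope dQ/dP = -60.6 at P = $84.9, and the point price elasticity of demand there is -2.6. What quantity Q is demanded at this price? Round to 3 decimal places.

1978.823

Ed = (dQ/dP)·(P/Q) ⇒ Q = (dQ/dP)·P/Ed = (-60.6)·84.9/(-2.6) = 1978.82307…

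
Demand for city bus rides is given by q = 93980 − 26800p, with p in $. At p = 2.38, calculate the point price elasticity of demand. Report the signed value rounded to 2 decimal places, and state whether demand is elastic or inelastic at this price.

-2.11; elastic

dq/dp = −26800. At p = 2.38, q = 93980 − 26800(2.38) = 30196.
Ed = (dq/dp)·(p/q) = −26800 × (2.38/30196) = -2.1123…
|Ed| = 2.11 > 1, so demand is elastic.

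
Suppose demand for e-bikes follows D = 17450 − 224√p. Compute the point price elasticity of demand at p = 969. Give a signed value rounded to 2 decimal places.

dD/dp = −224/(2√p) = -3.59796. At p = 969, D = 10477.2.
Ed = (dD/dp)·(p/D) = (-3.59796) × (969/10477.2) = -0.3327…

-0.33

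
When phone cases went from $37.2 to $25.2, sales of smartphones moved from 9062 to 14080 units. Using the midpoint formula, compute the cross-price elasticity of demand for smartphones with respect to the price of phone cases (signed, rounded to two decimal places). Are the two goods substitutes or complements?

%ΔQ_{smartphones} = (14080 − 9062)/avg = 5018/11571 = 0.433670…
%ΔP_{phone cases} = (25.2 − 37.2)/avg = -12/31.2 = -0.384615…
E_cross = (5018/11571) / (-12/31.2) = -1.1275…
E_cross < 0 ⇒ the goods are complements.

-1.13; complements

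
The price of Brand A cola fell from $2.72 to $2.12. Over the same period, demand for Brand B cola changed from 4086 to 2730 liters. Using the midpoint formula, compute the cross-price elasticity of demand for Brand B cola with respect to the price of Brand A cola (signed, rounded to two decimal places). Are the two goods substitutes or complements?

%ΔQ_{Brand B cola} = (2730 − 4086)/avg = -1356/3408 = -0.397887…
%ΔP_{Brand A cola} = (2.12 − 2.72)/avg = -0.6/2.42 = -0.247933…
E_cross = (-1356/3408) / (-0.6/2.42) = 1.6048…
E_cross > 0 ⇒ the goods are substitutes.

1.60; substitutes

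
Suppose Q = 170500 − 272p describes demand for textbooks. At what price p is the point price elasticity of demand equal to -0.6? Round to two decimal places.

Ed = −272p/(170500 − 272p). Set this equal to -0.6:
272p = 0.6·(170500 − 272p) ⇒ 272p(1 + 0.6) = 0.6·170500
p = 0.6·170500 / (272·1.6) = 235.0643…

235.06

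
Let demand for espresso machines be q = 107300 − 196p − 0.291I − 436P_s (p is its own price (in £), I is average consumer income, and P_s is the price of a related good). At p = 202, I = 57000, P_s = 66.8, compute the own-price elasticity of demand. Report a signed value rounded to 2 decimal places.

-1.80

At the given values, q = 107300 − 196(202) − 0.291(57000) − 436(66.8) = 21996.2.
∂q/∂p = −196.
E = (-196) × (202/21996.2) = -1.7999…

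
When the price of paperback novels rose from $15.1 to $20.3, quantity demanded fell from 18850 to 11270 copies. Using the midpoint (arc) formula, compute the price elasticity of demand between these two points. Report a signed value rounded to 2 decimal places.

%ΔQ = (11270 − 18850) / [(18850 + 11270)/2] = -7580/15060 = -0.503320…
%ΔP = (20.3 − 15.1) / [(15.1 + 20.3)/2] = 5.2/17.7 = 0.293785…
Arc Ed = %ΔQ / %ΔP = (-7580/15060) / (5.2/17.7) = -1.7132…

-1.71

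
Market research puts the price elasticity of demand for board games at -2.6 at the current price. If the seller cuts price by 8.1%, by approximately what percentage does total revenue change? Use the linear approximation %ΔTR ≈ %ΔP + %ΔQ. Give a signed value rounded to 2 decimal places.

%ΔQ ≈ Ed × %ΔP = (-2.6) × (-8.1%) = +21.0600%
%ΔTR ≈ %ΔP + %ΔQ = (-8.1%) + (+21.0600%) = +12.9600%

+12.96%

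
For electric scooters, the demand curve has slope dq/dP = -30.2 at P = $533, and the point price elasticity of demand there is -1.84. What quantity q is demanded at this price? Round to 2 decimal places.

Ed = (dq/dP)·(P/q) ⇒ q = (dq/dP)·P/Ed = (-30.2)·533/(-1.84) = 8748.1521…

8748.15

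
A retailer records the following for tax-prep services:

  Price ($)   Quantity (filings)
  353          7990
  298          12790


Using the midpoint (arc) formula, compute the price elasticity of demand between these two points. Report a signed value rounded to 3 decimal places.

%ΔQ = (12790 − 7990) / [(7990 + 12790)/2] = 4800/10390 = 0.461982…
%ΔP = (298 − 353) / [(353 + 298)/2] = -55/325.5 = -0.168970…
Arc Ed = %ΔQ / %ΔP = (4800/10390) / (-55/325.5) = -2.73409…

-2.734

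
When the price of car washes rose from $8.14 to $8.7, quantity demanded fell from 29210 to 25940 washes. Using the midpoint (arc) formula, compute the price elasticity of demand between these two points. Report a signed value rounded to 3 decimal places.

%ΔQ = (25940 − 29210) / [(29210 + 25940)/2] = -3270/27575 = -0.118585…
%ΔP = (8.7 − 8.14) / [(8.14 + 8.7)/2] = 0.56/8.42 = 0.066508…
Arc Ed = %ΔQ / %ΔP = (-3270/27575) / (0.56/8.42) = -1.78302…

-1.783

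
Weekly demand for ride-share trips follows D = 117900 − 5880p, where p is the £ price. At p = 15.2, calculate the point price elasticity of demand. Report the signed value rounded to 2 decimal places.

dD/dp = −5880. At p = 15.2, D = 117900 − 5880(15.2) = 28524.
Ed = (dD/dp)·(p/D) = −5880 × (15.2/28524) = -3.1333…

-3.13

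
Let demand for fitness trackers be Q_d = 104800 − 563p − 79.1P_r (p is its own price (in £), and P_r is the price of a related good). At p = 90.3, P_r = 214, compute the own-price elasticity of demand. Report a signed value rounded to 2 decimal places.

At the given values, Q_d = 104800 − 563(90.3) − 79.1(214) = 37033.7.
∂Q_d/∂p = −563.
E = (-563) × (90.3/37033.7) = -1.3727…

-1.37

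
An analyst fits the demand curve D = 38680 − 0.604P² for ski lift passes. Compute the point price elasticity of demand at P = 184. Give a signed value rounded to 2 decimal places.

-2.24

dD/dP = −2·0.604·P = -222.272. At P = 184, D = 18230.976.
Ed = (dD/dP)·(P/D) = (-222.272) × (184/18230.976) = -2.2433…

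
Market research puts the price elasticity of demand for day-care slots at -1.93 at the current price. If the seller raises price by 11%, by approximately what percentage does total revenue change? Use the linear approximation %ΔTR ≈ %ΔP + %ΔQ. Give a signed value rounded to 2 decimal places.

%ΔQ ≈ Ed × %ΔP = (-1.93) × (+11%) = -21.2300%
%ΔTR ≈ %ΔP + %ΔQ = (+11%) + (-21.2300%) = -10.2300%

-10.23%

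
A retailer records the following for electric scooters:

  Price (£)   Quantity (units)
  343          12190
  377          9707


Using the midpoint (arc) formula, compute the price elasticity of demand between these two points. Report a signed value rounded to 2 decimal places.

%ΔQ = (9707 − 12190) / [(12190 + 9707)/2] = -2483/10948.5 = -0.226789…
%ΔP = (377 − 343) / [(343 + 377)/2] = 34/360 = 0.094444…
Arc Ed = %ΔQ / %ΔP = (-2483/10948.5) / (34/360) = -2.4012…

-2.40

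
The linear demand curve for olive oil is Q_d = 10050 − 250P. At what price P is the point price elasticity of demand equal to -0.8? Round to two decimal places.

17.87

Ed = −250P/(10050 − 250P). Set this equal to -0.8:
250P = 0.8·(10050 − 250P) ⇒ 250P(1 + 0.8) = 0.8·10050
P = 0.8·10050 / (250·1.8) = 17.8666…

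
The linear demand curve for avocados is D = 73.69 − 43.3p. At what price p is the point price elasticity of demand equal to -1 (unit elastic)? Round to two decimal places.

0.85

Ed = −43.3p/(73.69 − 43.3p). Set this equal to -1:
43.3p = 1·(73.69 − 43.3p) ⇒ 43.3p(1 + 1) = 1·73.69
p = 1·73.69 / (43.3·2) = 0.8509…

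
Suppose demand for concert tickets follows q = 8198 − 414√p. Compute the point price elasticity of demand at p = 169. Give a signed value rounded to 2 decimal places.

-0.96

dq/dp = −414/(2√p) = -15.9231. At p = 169, q = 2816.
Ed = (dq/dp)·(p/q) = (-15.9231) × (169/2816) = -0.9556…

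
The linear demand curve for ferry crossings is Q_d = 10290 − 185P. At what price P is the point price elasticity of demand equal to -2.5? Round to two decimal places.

39.73

Ed = −185P/(10290 − 185P). Set this equal to -2.5:
185P = 2.5·(10290 − 185P) ⇒ 185P(1 + 2.5) = 2.5·10290
P = 2.5·10290 / (185·3.5) = 39.7297…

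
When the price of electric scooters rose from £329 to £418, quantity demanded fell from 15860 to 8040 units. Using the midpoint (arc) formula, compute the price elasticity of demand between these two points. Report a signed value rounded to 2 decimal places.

%ΔQ = (8040 − 15860) / [(15860 + 8040)/2] = -7820/11950 = -0.654393…
%ΔP = (418 − 329) / [(329 + 418)/2] = 89/373.5 = 0.238286…
Arc Ed = %ΔQ / %ΔP = (-7820/11950) / (89/373.5) = -2.7462…

-2.75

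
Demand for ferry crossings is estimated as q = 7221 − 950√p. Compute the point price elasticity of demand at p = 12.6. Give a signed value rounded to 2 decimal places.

dq/dp = −950/(2√p) = -133.816. At p = 12.6, q = 3848.83.
Ed = (dq/dp)·(p/q) = (-133.816) × (12.6/3848.83) = -0.4380…

-0.44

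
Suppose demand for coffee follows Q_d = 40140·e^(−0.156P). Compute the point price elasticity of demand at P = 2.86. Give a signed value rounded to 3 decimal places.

dQ_d/dP = −0.156·Q_d = -4008.09. At P = 2.86, Q_d = 25692.9.
Ed = (dQ_d/dP)·(P/Q_d) = (-4008.09) × (2.86/25692.9) = -0.44616

-0.446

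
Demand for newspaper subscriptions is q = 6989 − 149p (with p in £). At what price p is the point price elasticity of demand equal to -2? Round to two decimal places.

31.27

Ed = −149p/(6989 − 149p). Set this equal to -2:
149p = 2·(6989 − 149p) ⇒ 149p(1 + 2) = 2·6989
p = 2·6989 / (149·3) = 31.2706…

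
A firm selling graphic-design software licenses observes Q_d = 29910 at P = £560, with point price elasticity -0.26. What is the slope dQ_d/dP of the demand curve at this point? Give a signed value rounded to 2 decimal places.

-13.89

Ed = (dQ_d/dP)·(P/Q_d) ⇒ dQ_d/dP = Ed·Q_d/P = (-0.26)·29910/560 = -13.8867…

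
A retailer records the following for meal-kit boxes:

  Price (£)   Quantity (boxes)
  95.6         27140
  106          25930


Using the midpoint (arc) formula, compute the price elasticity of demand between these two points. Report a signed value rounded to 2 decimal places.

-0.44

%ΔQ = (25930 − 27140) / [(27140 + 25930)/2] = -1210/26535 = -0.045600…
%ΔP = (106 − 95.6) / [(95.6 + 106)/2] = 10.4/100.8 = 0.103174…
Arc Ed = %ΔQ / %ΔP = (-1210/26535) / (10.4/100.8) = -0.4419…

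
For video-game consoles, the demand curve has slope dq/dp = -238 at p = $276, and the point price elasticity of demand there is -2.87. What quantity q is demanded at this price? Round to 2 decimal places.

Ed = (dq/dp)·(p/q) ⇒ q = (dq/dp)·p/Ed = (-238)·276/(-2.87) = 22887.8048…

22887.80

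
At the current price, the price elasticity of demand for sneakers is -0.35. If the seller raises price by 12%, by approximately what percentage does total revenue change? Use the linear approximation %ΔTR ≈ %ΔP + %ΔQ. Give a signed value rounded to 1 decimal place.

%ΔQ ≈ Ed × %ΔP = (-0.35) × (+12%) = -4.2000%
%ΔTR ≈ %ΔP + %ΔQ = (+12%) + (-4.2000%) = +7.8000%

+7.8%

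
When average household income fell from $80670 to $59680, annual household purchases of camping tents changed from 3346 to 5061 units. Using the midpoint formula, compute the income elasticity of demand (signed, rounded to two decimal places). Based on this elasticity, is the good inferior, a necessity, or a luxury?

%ΔQ = (5061 − 3346)/[( 3346 + 5061)/2] = 1715/4203.5 = 0.407993…
%ΔIncome = (59680 − 80670)/[( 80670 + 59680)/2] = -20990/70175 = -0.299109…
E_income = (1715/4203.5) / (-20990/70175) = -1.3640…
E_income < 0 ⇒ inferior good.

-1.36; inferior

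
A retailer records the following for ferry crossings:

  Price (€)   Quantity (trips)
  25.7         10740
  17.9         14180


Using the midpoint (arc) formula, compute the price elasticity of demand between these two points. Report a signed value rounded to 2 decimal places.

%ΔQ = (14180 − 10740) / [(10740 + 14180)/2] = 3440/12460 = 0.276083…
%ΔP = (17.9 − 25.7) / [(25.7 + 17.9)/2] = -7.8/21.8 = -0.357798…
Arc Ed = %ΔQ / %ΔP = (3440/12460) / (-7.8/21.8) = -0.7716…

-0.77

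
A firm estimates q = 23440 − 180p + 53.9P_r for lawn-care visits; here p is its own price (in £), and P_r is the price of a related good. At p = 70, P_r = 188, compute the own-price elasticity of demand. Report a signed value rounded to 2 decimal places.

At the given values, q = 23440 − 180(70) + 53.9(188) = 20973.2.
∂q/∂p = −180.
E = (-180) × (70/20973.2) = -0.6007…

-0.60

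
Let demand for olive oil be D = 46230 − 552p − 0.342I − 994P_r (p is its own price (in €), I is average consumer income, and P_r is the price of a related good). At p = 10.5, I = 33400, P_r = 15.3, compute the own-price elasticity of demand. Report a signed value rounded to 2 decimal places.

-0.42

At the given values, D = 46230 − 552(10.5) − 0.342(33400) − 994(15.3) = 13803.
∂D/∂p = −552.
E = (-552) × (10.5/13803) = -0.4199…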